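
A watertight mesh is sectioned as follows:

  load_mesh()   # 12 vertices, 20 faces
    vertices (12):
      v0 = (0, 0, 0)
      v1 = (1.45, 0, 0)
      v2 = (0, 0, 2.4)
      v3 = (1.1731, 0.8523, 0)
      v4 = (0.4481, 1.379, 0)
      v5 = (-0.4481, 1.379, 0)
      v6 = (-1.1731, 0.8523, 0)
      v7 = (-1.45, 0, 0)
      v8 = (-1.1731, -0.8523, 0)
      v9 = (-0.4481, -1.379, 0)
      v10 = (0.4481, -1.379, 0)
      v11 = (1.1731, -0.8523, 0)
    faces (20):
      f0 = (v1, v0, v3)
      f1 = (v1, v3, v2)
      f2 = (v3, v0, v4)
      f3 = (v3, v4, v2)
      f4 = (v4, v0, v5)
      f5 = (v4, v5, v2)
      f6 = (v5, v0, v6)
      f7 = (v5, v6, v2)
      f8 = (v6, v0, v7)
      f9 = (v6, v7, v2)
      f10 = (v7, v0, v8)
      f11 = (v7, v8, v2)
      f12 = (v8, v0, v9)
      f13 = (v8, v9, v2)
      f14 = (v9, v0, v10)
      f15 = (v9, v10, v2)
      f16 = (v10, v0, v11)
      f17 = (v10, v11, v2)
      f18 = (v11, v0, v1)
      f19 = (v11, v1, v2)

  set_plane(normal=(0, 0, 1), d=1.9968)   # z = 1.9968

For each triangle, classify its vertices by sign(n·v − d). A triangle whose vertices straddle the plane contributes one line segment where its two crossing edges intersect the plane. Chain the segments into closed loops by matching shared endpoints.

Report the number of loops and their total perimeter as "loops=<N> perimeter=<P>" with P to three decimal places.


Straddling triangles (10 of 20):
  (v1,v3,v2) [--+] → (0.197081, 0.143186, 1.9968)–(0.2436, 0, 1.9968)  len=0.1506
  (v3,v4,v2) [--+] → (0.0752808, 0.231672, 1.9968)–(0.197081, 0.143186, 1.9968)  len=0.1505
  (v4,v5,v2) [--+] → (-0.0752808, 0.231672, 1.9968)–(0.0752808, 0.231672, 1.9968)  len=0.1506
  (v5,v6,v2) [--+] → (-0.197081, 0.143186, 1.9968)–(-0.0752808, 0.231672, 1.9968)  len=0.1505
  (v6,v7,v2) [--+] → (-0.2436, 0, 1.9968)–(-0.197081, 0.143186, 1.9968)  len=0.1506
  (v7,v8,v2) [--+] → (-0.197081, -0.143186, 1.9968)–(-0.2436, 0, 1.9968)  len=0.1506
  (v8,v9,v2) [--+] → (-0.0752808, -0.231672, 1.9968)–(-0.197081, -0.143186, 1.9968)  len=0.1505
  (v9,v10,v2) [--+] → (0.0752808, -0.231672, 1.9968)–(-0.0752808, -0.231672, 1.9968)  len=0.1506
  (v10,v11,v2) [--+] → (0.197081, -0.143186, 1.9968)–(0.0752808, -0.231672, 1.9968)  len=0.1505
  (v11,v1,v2) [--+] → (0.2436, 0, 1.9968)–(0.197081, -0.143186, 1.9968)  len=0.1506

Chained into 1 loop(s):
  loop 1: 10 segments, perimeter = 1.5055
Total perimeter = 1.506

loops=1 perimeter=1.506


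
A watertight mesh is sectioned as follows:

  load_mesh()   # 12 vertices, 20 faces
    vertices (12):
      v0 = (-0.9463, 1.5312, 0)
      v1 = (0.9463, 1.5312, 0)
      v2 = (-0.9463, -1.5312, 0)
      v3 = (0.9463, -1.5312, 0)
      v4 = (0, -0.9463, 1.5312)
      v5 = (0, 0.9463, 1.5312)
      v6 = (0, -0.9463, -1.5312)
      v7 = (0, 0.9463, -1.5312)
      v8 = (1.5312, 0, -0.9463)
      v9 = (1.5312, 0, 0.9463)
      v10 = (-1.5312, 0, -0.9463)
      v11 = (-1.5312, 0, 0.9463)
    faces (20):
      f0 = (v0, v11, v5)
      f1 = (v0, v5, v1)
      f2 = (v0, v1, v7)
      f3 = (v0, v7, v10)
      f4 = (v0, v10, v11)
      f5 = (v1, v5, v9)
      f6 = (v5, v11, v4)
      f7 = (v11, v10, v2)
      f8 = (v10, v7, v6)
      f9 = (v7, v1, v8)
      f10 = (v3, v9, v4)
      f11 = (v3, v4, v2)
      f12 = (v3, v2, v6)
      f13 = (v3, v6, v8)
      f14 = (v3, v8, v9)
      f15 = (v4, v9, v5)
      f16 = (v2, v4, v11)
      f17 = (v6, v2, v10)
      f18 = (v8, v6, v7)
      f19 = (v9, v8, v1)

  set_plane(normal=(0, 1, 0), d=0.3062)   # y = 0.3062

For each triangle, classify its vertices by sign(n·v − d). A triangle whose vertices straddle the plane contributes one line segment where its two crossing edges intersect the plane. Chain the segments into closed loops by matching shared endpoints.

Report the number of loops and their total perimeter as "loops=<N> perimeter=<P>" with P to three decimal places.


loops=1 perimeter=9.604

Straddling triangles (10 of 20):
  (v0,v11,v5) [+-+] → (-1.41424, 0.3062, 0.757065)–(-1.03574, 0.3062, 1.13556)  len=0.5353
  (v0,v7,v10) [++-] → (-1.03574, 0.3062, -1.13556)–(-1.41424, 0.3062, -0.757065)  len=0.5353
  (v0,v10,v11) [+--] → (-1.41424, 0.3062, -0.757065)–(-1.41424, 0.3062, 0.757065)  len=1.5141
  (v1,v5,v9) [++-] → (1.03574, 0.3062, 1.13556)–(1.41424, 0.3062, 0.757065)  len=0.5353
  (v5,v11,v4) [+--] → (-1.03574, 0.3062, 1.13556)–(0, 0.3062, 1.5312)  len=1.1087
  (v10,v7,v6) [-+-] → (-1.03574, 0.3062, -1.13556)–(0, 0.3062, -1.5312)  len=1.1087
  (v7,v1,v8) [++-] → (1.41424, 0.3062, -0.757065)–(1.03574, 0.3062, -1.13556)  len=0.5353
  (v4,v9,v5) [--+] → (1.03574, 0.3062, 1.13556)–(0, 0.3062, 1.5312)  len=1.1087
  (v8,v6,v7) [--+] → (0, 0.3062, -1.5312)–(1.03574, 0.3062, -1.13556)  len=1.1087
  (v9,v8,v1) [--+] → (1.41424, 0.3062, -0.757065)–(1.41424, 0.3062, 0.757065)  len=1.5141

Chained into 1 loop(s):
  loop 1: 10 segments, perimeter = 9.6043
Total perimeter = 9.604


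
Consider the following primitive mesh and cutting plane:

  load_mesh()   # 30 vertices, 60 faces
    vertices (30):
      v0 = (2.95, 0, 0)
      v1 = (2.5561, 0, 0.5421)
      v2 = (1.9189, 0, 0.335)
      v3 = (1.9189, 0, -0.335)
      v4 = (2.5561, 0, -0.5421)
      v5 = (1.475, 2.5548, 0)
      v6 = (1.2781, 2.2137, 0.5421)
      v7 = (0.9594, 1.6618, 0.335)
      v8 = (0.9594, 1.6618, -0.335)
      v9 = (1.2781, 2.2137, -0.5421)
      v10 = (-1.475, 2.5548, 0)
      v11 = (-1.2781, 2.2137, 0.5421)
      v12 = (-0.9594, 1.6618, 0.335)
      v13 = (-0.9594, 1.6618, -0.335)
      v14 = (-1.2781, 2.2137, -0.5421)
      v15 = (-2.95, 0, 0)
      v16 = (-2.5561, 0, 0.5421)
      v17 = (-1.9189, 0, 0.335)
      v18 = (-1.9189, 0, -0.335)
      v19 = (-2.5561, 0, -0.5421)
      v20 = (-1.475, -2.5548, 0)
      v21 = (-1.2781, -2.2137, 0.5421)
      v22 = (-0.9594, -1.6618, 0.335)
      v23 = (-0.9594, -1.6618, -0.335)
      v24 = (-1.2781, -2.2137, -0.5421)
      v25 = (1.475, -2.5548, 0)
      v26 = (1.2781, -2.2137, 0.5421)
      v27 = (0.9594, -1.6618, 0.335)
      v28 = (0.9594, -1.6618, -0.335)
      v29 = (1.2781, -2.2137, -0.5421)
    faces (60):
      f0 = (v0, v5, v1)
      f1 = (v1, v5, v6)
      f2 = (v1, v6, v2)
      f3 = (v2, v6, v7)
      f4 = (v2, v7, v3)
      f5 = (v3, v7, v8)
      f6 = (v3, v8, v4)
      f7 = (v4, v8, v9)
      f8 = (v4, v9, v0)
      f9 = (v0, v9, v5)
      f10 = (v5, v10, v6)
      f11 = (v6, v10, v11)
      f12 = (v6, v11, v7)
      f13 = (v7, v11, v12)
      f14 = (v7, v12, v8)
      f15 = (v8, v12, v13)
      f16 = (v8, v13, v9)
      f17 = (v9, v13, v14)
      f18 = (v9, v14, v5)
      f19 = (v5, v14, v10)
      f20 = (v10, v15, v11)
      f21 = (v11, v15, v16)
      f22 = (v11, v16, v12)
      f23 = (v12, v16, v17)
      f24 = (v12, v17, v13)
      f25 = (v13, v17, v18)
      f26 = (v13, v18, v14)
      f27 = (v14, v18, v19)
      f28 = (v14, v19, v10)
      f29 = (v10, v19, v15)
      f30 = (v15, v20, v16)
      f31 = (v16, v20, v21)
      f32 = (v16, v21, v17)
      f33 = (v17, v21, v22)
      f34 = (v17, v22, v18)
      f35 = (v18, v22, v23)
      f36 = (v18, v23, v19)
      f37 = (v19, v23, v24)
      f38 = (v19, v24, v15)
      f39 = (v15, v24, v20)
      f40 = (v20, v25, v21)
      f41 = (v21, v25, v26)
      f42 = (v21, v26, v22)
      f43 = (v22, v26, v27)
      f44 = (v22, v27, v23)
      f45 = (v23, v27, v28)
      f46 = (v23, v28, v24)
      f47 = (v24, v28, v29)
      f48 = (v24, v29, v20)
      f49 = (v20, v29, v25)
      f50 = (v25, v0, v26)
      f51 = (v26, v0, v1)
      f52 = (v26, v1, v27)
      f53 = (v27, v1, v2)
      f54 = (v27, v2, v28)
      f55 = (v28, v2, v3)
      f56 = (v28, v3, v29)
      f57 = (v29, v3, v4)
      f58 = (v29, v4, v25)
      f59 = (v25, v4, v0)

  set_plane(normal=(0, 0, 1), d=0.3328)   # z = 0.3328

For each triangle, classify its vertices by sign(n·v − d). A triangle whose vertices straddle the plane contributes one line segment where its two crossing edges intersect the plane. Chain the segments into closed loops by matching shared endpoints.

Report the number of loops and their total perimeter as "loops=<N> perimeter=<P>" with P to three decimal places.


loops=2 perimeter=27.763

Straddling triangles (24 of 60):
  (v0,v5,v1) [--+] → (2.1387, 0.986386, 0.3328)–(2.70818, 0, 0.3328)  len=1.1390
  (v1,v5,v6) [+-+] → (2.1387, 0.986386, 0.3328)–(1.35412, 2.3454, 0.3328)  len=1.5692
  (v2,v7,v3) [++-] → (0.962551, 1.65634, 0.3328)–(1.9189, 0, 0.3328)  len=1.9126
  (v3,v7,v8) [-+-] → (0.962551, 1.65634, 0.3328)–(0.9594, 1.6618, 0.3328)  len=0.0063
  (v5,v10,v6) [--+] → (0.215153, 2.3454, 0.3328)–(1.35412, 2.3454, 0.3328)  len=1.1390
  (v6,v10,v11) [+-+] → (0.215153, 2.3454, 0.3328)–(-1.35412, 2.3454, 0.3328)  len=1.5693
  (v7,v12,v8) [++-] → (-0.953099, 1.6618, 0.3328)–(0.9594, 1.6618, 0.3328)  len=1.9125
  (v8,v12,v13) [-+-] → (-0.953099, 1.6618, 0.3328)–(-0.9594, 1.6618, 0.3328)  len=0.0063
  (v10,v15,v11) [--+] → (-1.92361, 1.35901, 0.3328)–(-1.35412, 2.3454, 0.3328)  len=1.1390
  (v11,v15,v16) [+-+] → (-1.92361, 1.35901, 0.3328)–(-2.70818, 0, 0.3328)  len=1.5692
  (v12,v17,v13) [++-] → (-1.91575, 0.00545666, 0.3328)–(-0.9594, 1.6618, 0.3328)  len=1.9126
  (v13,v17,v18) [-+-] → (-1.91575, 0.00545666, 0.3328)–(-1.9189, 0, 0.3328)  len=0.0063
  (v15,v20,v16) [--+] → (-2.1387, -0.986386, 0.3328)–(-2.70818, 0, 0.3328)  len=1.1390
  (v16,v20,v21) [+-+] → (-2.1387, -0.986386, 0.3328)–(-1.35412, -2.3454, 0.3328)  len=1.5692
  (v17,v22,v18) [++-] → (-0.962551, -1.65634, 0.3328)–(-1.9189, 0, 0.3328)  len=1.9126
  (v18,v22,v23) [-+-] → (-0.962551, -1.65634, 0.3328)–(-0.9594, -1.6618, 0.3328)  len=0.0063
  (v20,v25,v21) [--+] → (-0.215153, -2.3454, 0.3328)–(-1.35412, -2.3454, 0.3328)  len=1.1390
  (v21,v25,v26) [+-+] → (-0.215153, -2.3454, 0.3328)–(1.35412, -2.3454, 0.3328)  len=1.5693
  (v22,v27,v23) [++-] → (0.953099, -1.6618, 0.3328)–(-0.9594, -1.6618, 0.3328)  len=1.9125
  (v23,v27,v28) [-+-] → (0.953099, -1.6618, 0.3328)–(0.9594, -1.6618, 0.3328)  len=0.0063
  (v25,v0,v26) [--+] → (1.92361, -1.35901, 0.3328)–(1.35412, -2.3454, 0.3328)  len=1.1390
  (v26,v0,v1) [+-+] → (1.92361, -1.35901, 0.3328)–(2.70818, 0, 0.3328)  len=1.5692
  (v27,v2,v28) [++-] → (1.91575, -0.00545666, 0.3328)–(0.9594, -1.6618, 0.3328)  len=1.9126
  (v28,v2,v3) [-+-] → (1.91575, -0.00545666, 0.3328)–(1.9189, 0, 0.3328)  len=0.0063

Chained into 2 loop(s):
  loop 1: 12 segments, perimeter = 16.2493
  loop 2: 12 segments, perimeter = 11.5132
Total perimeter = 27.763


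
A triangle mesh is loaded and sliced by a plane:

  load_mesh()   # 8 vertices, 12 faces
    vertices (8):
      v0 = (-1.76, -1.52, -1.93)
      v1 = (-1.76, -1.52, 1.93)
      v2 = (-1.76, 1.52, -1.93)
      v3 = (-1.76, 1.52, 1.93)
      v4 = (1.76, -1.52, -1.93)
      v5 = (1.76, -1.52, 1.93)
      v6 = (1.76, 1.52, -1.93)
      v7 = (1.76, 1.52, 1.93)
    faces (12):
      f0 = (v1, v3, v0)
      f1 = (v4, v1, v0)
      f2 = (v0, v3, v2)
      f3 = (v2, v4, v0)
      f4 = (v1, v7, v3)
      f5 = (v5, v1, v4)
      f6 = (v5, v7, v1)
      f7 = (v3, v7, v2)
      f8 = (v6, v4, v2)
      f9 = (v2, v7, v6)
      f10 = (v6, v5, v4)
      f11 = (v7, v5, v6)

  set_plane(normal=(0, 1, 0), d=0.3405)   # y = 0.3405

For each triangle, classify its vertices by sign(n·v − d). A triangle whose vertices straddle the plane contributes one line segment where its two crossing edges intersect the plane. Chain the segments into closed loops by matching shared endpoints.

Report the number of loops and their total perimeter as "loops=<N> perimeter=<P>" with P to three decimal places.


loops=1 perimeter=14.760

Straddling triangles (8 of 12):
  (v1,v3,v0) [-+-] → (-1.76, 0.3405, 1.93)–(-1.76, 0.3405, 0.432345)  len=1.4977
  (v0,v3,v2) [-++] → (-1.76, 0.3405, 0.432345)–(-1.76, 0.3405, -1.93)  len=2.3623
  (v2,v4,v0) [+--] → (-0.394263, 0.3405, -1.93)–(-1.76, 0.3405, -1.93)  len=1.3657
  (v1,v7,v3) [-++] → (0.394263, 0.3405, 1.93)–(-1.76, 0.3405, 1.93)  len=2.1543
  (v5,v7,v1) [-+-] → (1.76, 0.3405, 1.93)–(0.394263, 0.3405, 1.93)  len=1.3657
  (v6,v4,v2) [+-+] → (1.76, 0.3405, -1.93)–(-0.394263, 0.3405, -1.93)  len=2.1543
  (v6,v5,v4) [+--] → (1.76, 0.3405, -0.432345)–(1.76, 0.3405, -1.93)  len=1.4977
  (v7,v5,v6) [+-+] → (1.76, 0.3405, 1.93)–(1.76, 0.3405, -0.432345)  len=2.3623

Chained into 1 loop(s):
  loop 1: 8 segments, perimeter = 14.7600
Total perimeter = 14.760


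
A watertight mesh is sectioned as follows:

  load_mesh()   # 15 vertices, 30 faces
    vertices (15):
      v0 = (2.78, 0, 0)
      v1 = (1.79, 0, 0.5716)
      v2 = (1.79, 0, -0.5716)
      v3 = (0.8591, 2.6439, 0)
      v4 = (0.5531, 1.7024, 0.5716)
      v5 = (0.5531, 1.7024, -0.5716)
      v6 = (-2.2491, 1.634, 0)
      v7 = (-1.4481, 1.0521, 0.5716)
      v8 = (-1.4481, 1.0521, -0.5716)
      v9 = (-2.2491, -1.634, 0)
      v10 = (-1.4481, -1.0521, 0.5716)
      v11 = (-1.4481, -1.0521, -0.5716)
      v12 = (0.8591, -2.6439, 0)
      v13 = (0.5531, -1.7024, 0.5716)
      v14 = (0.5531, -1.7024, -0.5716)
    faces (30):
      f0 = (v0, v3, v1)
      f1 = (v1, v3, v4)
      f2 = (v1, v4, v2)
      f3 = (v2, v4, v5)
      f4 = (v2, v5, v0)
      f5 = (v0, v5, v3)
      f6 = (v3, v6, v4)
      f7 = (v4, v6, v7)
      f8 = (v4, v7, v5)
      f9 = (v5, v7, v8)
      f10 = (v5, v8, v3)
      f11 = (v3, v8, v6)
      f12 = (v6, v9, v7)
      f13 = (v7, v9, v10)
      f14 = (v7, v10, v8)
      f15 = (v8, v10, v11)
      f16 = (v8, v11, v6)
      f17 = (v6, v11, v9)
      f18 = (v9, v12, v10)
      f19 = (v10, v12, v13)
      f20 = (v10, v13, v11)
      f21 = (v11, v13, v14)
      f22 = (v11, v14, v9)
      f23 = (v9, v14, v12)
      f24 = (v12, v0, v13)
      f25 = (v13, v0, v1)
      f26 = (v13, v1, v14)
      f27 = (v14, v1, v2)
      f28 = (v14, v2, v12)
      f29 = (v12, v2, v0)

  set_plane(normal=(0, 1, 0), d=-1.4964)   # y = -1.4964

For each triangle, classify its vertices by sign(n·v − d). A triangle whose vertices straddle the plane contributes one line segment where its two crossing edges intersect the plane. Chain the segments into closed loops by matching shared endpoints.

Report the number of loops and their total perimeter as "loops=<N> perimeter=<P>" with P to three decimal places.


Straddling triangles (14 of 30):
  (v6,v9,v7) [+-+] → (-2.2491, -1.4964, 0)–(-2.20807, -1.4964, 0.0292812)  len=0.0504
  (v7,v9,v10) [+-+] → (-2.20807, -1.4964, 0.0292812)–(-2.05969, -1.4964, 0.135164)  len=0.1823
  (v6,v11,v9) [++-] → (-2.05969, -1.4964, -0.135164)–(-2.2491, -1.4964, 0)  len=0.2327
  (v9,v12,v10) [--+] → (-0.804119, -1.4964, 0.412056)–(-2.05969, -1.4964, 0.135164)  len=1.2857
  (v10,v12,v13) [+--] → (-0.804119, -1.4964, 0.412056)–(-0.0808339, -1.4964, 0.5716)  len=0.7407
  (v10,v13,v11) [+-+] → (-0.0808339, -1.4964, 0.5716)–(-0.0808339, -1.4964, 0.209461)  len=0.3621
  (v11,v13,v14) [+--] → (-0.0808339, -1.4964, 0.209461)–(-0.0808339, -1.4964, -0.5716)  len=0.7811
  (v11,v14,v9) [+--] → (-0.0808339, -1.4964, -0.5716)–(-2.05969, -1.4964, -0.135164)  len=2.0264
  (v12,v0,v13) [-+-] → (1.69281, -1.4964, 0)–(0.822567, -1.4964, 0.502433)  len=1.0049
  (v13,v0,v1) [-++] → (0.822567, -1.4964, 0.502433)–(0.702772, -1.4964, 0.5716)  len=0.1383
  (v13,v1,v14) [-+-] → (0.702772, -1.4964, 0.5716)–(0.702772, -1.4964, -0.433266)  len=1.0049
  (v14,v1,v2) [-++] → (0.702772, -1.4964, -0.433266)–(0.702772, -1.4964, -0.5716)  len=0.1383
  (v14,v2,v12) [-+-] → (0.702772, -1.4964, -0.5716)–(1.26313, -1.4964, -0.248085)  len=0.6470
  (v12,v2,v0) [-++] → (1.26313, -1.4964, -0.248085)–(1.69281, -1.4964, 0)  len=0.4962

Chained into 2 loop(s):
  loop 1: 8 segments, perimeter = 5.6614
  loop 2: 6 segments, perimeter = 3.4296
Total perimeter = 9.091

loops=2 perimeter=9.091


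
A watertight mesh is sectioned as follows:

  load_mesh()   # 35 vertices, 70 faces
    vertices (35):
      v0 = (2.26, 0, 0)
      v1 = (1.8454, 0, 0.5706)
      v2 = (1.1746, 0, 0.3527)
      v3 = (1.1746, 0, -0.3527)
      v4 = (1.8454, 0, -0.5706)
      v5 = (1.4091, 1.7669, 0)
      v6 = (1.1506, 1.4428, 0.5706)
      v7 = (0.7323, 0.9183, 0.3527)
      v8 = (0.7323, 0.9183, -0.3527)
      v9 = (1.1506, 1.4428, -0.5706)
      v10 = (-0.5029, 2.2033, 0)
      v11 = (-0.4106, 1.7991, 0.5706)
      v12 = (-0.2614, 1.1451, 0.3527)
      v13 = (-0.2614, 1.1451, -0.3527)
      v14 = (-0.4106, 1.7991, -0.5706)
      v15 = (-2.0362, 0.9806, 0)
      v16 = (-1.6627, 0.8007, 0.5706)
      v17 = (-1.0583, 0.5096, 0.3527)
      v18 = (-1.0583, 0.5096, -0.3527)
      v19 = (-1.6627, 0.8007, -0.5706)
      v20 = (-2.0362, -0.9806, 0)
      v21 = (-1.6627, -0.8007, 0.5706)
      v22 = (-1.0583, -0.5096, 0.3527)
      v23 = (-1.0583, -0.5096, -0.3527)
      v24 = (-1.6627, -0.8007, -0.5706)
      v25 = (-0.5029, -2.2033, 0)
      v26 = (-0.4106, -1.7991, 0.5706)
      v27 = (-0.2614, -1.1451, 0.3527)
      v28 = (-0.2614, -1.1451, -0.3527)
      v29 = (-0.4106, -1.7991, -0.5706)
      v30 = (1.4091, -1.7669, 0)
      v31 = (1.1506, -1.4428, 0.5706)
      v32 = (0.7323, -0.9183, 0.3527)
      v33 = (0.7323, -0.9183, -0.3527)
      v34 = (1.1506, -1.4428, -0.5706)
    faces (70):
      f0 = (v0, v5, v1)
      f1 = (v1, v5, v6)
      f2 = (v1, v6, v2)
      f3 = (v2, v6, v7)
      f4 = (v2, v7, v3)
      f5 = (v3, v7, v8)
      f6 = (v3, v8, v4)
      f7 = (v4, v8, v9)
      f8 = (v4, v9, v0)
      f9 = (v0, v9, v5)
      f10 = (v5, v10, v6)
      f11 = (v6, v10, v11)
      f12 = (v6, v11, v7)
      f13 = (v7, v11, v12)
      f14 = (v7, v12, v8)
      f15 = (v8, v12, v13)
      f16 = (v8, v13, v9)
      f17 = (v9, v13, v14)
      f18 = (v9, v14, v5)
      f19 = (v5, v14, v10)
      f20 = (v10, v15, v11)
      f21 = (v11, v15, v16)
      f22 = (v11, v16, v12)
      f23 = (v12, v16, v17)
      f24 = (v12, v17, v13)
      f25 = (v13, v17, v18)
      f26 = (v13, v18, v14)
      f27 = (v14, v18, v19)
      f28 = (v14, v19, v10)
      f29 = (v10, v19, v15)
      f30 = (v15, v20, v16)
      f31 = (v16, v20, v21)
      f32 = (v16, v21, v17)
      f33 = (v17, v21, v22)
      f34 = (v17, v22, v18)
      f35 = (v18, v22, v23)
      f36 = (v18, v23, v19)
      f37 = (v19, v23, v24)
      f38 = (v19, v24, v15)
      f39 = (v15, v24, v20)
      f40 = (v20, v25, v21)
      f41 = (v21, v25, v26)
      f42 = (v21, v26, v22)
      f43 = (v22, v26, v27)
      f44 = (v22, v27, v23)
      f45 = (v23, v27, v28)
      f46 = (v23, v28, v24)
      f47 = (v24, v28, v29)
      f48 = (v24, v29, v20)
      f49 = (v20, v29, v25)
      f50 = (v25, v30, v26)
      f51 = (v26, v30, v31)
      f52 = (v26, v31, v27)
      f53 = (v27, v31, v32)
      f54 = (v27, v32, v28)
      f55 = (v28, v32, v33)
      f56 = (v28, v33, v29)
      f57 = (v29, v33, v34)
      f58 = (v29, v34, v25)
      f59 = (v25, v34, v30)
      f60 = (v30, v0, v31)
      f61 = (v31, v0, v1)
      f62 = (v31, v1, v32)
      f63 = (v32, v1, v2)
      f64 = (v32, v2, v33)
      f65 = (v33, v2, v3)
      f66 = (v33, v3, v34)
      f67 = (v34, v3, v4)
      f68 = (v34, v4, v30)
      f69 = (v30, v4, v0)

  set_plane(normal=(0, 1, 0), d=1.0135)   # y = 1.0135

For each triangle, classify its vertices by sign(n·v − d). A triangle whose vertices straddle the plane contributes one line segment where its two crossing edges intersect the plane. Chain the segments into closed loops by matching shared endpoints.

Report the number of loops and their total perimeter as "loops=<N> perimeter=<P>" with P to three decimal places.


loops=2 perimeter=8.607

Straddling triangles (22 of 70):
  (v0,v5,v1) [-+-] → (1.77192, 1.0135, 0)–(1.59514, 1.0135, 0.243302)  len=0.3007
  (v1,v5,v6) [-++] → (1.59514, 1.0135, 0.243302)–(1.35734, 1.0135, 0.5706)  len=0.4046
  (v1,v6,v2) [-+-] → (1.35734, 1.0135, 0.5706)–(1.15774, 1.0135, 0.505765)  len=0.2099
  (v2,v6,v7) [-+-] → (1.15774, 1.0135, 0.505765)–(0.808224, 1.0135, 0.39225)  len=0.3675
  (v4,v8,v9) [--+] → (0.808224, 1.0135, -0.39225)–(1.35734, 1.0135, -0.5706)  len=0.5773
  (v4,v9,v0) [-+-] → (1.35734, 1.0135, -0.5706)–(1.4807, 1.0135, -0.40082)  len=0.2099
  (v0,v9,v5) [-++] → (1.4807, 1.0135, -0.40082)–(1.77192, 1.0135, 0)  len=0.4954
  (v6,v11,v7) [++-] → (0.608771, 1.0135, 0.376251)–(0.808224, 1.0135, 0.39225)  len=0.2001
  (v7,v11,v12) [-++] → (0.608771, 1.0135, 0.376251)–(0.315191, 1.0135, 0.3527)  len=0.2945
  (v7,v12,v8) [-+-] → (0.315191, 1.0135, 0.3527)–(0.315191, 1.0135, -0.0566062)  len=0.4093
  (v8,v12,v13) [-++] → (0.315191, 1.0135, -0.0566062)–(0.315191, 1.0135, -0.3527)  len=0.2961
  (v8,v13,v9) [-++] → (0.315191, 1.0135, -0.3527)–(0.808224, 1.0135, -0.39225)  len=0.4946
  (v10,v15,v11) [+-+] → (-1.99494, 1.0135, 0)–(-1.97086, 1.0135, 0.0229355)  len=0.0333
  (v11,v15,v16) [+--] → (-1.97086, 1.0135, 0.0229355)–(-1.39583, 1.0135, 0.5706)  len=0.7941
  (v11,v16,v12) [+-+] → (-1.39583, 1.0135, 0.5706)–(-0.796856, 1.0135, 0.435963)  len=0.6139
  (v12,v16,v17) [+--] → (-0.796856, 1.0135, 0.435963)–(-0.426423, 1.0135, 0.3527)  len=0.3797
  (v12,v17,v13) [+-+] → (-0.426423, 1.0135, 0.3527)–(-0.426423, 1.0135, -0.206625)  len=0.5593
  (v13,v17,v18) [+--] → (-0.426423, 1.0135, -0.206625)–(-0.426423, 1.0135, -0.3527)  len=0.1461
  (v13,v18,v14) [+-+] → (-0.426423, 1.0135, -0.3527)–(-0.805197, 1.0135, -0.437849)  len=0.3882
  (v14,v18,v19) [+--] → (-0.805197, 1.0135, -0.437849)–(-1.39583, 1.0135, -0.5706)  len=0.6054
  (v14,v19,v10) [+-+] → (-1.39583, 1.0135, -0.5706)–(-1.48674, 1.0135, -0.48403)  len=0.1255
  (v10,v19,v15) [+--] → (-1.48674, 1.0135, -0.48403)–(-1.99494, 1.0135, 0)  len=0.7018

Chained into 2 loop(s):
  loop 1: 12 segments, perimeter = 4.2600
  loop 2: 10 segments, perimeter = 4.3473
Total perimeter = 8.607


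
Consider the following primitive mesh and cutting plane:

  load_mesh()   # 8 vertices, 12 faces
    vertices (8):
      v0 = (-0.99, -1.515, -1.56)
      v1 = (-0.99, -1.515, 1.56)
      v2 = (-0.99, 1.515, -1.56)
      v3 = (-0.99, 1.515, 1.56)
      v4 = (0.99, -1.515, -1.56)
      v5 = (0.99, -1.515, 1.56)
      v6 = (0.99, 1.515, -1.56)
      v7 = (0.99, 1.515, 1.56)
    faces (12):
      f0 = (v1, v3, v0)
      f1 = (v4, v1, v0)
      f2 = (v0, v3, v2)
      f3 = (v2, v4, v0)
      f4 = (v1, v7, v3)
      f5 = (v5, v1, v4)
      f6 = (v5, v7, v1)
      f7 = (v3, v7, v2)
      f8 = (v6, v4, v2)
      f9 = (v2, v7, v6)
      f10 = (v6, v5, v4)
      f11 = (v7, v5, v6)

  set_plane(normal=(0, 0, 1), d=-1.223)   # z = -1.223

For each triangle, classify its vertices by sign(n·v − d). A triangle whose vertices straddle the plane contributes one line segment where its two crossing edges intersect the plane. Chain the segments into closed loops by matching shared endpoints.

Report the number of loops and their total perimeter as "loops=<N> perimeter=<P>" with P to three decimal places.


Straddling triangles (8 of 12):
  (v1,v3,v0) [++-] → (-0.99, -1.18772, -1.223)–(-0.99, -1.515, -1.223)  len=0.3273
  (v4,v1,v0) [-+-] → (0.776135, -1.515, -1.223)–(-0.99, -1.515, -1.223)  len=1.7661
  (v0,v3,v2) [-+-] → (-0.99, -1.18772, -1.223)–(-0.99, 1.515, -1.223)  len=2.7027
  (v5,v1,v4) [++-] → (0.776135, -1.515, -1.223)–(0.99, -1.515, -1.223)  len=0.2139
  (v3,v7,v2) [++-] → (-0.776135, 1.515, -1.223)–(-0.99, 1.515, -1.223)  len=0.2139
  (v2,v7,v6) [-+-] → (-0.776135, 1.515, -1.223)–(0.99, 1.515, -1.223)  len=1.7661
  (v6,v5,v4) [-+-] → (0.99, 1.18772, -1.223)–(0.99, -1.515, -1.223)  len=2.7027
  (v7,v5,v6) [++-] → (0.99, 1.18772, -1.223)–(0.99, 1.515, -1.223)  len=0.3273

Chained into 1 loop(s):
  loop 1: 8 segments, perimeter = 10.0200
Total perimeter = 10.020

loops=1 perimeter=10.020


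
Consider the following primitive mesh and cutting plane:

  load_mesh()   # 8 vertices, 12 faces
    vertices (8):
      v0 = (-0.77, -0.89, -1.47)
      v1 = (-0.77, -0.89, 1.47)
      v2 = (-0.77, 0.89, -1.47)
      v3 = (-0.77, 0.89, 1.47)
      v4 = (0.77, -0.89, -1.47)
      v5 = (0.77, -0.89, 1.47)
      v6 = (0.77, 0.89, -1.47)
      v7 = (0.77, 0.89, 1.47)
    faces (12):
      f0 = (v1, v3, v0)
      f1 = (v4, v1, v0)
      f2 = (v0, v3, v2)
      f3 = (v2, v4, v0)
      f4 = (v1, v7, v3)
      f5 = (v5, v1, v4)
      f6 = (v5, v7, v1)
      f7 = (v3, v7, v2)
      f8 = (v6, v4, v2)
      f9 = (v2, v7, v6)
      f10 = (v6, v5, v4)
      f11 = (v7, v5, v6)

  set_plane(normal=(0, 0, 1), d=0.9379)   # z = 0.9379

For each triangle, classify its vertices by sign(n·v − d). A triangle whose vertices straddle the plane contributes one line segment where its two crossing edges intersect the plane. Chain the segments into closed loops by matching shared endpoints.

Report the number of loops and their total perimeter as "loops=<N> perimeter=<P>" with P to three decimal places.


loops=1 perimeter=6.640

Straddling triangles (8 of 12):
  (v1,v3,v0) [++-] → (-0.77, 0.567844, 0.9379)–(-0.77, -0.89, 0.9379)  len=1.4578
  (v4,v1,v0) [-+-] → (-0.491281, -0.89, 0.9379)–(-0.77, -0.89, 0.9379)  len=0.2787
  (v0,v3,v2) [-+-] → (-0.77, 0.567844, 0.9379)–(-0.77, 0.89, 0.9379)  len=0.3222
  (v5,v1,v4) [++-] → (-0.491281, -0.89, 0.9379)–(0.77, -0.89, 0.9379)  len=1.2613
  (v3,v7,v2) [++-] → (0.491281, 0.89, 0.9379)–(-0.77, 0.89, 0.9379)  len=1.2613
  (v2,v7,v6) [-+-] → (0.491281, 0.89, 0.9379)–(0.77, 0.89, 0.9379)  len=0.2787
  (v6,v5,v4) [-+-] → (0.77, -0.567844, 0.9379)–(0.77, -0.89, 0.9379)  len=0.3222
  (v7,v5,v6) [++-] → (0.77, -0.567844, 0.9379)–(0.77, 0.89, 0.9379)  len=1.4578

Chained into 1 loop(s):
  loop 1: 8 segments, perimeter = 6.6400
Total perimeter = 6.640


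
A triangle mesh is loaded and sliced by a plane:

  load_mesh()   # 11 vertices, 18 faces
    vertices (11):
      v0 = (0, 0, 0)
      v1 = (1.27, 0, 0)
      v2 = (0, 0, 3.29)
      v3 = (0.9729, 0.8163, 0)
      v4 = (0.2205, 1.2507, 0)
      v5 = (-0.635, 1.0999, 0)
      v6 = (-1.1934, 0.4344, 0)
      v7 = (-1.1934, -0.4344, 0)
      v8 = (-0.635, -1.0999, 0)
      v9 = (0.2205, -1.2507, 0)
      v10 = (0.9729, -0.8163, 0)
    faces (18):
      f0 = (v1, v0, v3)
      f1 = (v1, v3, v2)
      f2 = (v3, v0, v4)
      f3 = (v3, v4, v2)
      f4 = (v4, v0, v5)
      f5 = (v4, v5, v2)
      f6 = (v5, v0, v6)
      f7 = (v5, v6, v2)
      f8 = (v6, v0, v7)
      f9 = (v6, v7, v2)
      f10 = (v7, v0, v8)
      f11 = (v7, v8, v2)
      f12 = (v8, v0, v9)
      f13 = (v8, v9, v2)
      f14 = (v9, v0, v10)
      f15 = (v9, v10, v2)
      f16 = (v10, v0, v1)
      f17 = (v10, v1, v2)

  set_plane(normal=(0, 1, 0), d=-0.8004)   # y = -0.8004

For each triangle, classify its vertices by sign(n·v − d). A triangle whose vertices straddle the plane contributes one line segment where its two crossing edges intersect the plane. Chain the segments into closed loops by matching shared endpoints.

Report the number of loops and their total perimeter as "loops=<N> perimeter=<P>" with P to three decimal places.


loops=1 perimeter=4.978

Straddling triangles (8 of 18):
  (v7,v0,v8) [++-] → (-0.462091, -0.8004, 0)–(-0.886301, -0.8004, 0)  len=0.4242
  (v7,v8,v2) [+-+] → (-0.886301, -0.8004, 0)–(-0.462091, -0.8004, 0.895859)  len=0.9912
  (v8,v0,v9) [-+-] → (-0.462091, -0.8004, 0)–(0.141112, -0.8004, 0)  len=0.6032
  (v8,v9,v2) [--+] → (0.141112, -0.8004, 1.18453)–(-0.462091, -0.8004, 0.895859)  len=0.6687
  (v9,v0,v10) [-+-] → (0.141112, -0.8004, 0)–(0.95395, -0.8004, 0)  len=0.8128
  (v9,v10,v2) [--+] → (0.95395, -0.8004, 0.0640831)–(0.141112, -0.8004, 1.18453)  len=1.3842
  (v10,v0,v1) [-++] → (0.95395, -0.8004, 0)–(0.978687, -0.8004, 0)  len=0.0247
  (v10,v1,v2) [-++] → (0.978687, -0.8004, 0)–(0.95395, -0.8004, 0.0640831)  len=0.0687

Chained into 1 loop(s):
  loop 1: 8 segments, perimeter = 4.9778
Total perimeter = 4.978


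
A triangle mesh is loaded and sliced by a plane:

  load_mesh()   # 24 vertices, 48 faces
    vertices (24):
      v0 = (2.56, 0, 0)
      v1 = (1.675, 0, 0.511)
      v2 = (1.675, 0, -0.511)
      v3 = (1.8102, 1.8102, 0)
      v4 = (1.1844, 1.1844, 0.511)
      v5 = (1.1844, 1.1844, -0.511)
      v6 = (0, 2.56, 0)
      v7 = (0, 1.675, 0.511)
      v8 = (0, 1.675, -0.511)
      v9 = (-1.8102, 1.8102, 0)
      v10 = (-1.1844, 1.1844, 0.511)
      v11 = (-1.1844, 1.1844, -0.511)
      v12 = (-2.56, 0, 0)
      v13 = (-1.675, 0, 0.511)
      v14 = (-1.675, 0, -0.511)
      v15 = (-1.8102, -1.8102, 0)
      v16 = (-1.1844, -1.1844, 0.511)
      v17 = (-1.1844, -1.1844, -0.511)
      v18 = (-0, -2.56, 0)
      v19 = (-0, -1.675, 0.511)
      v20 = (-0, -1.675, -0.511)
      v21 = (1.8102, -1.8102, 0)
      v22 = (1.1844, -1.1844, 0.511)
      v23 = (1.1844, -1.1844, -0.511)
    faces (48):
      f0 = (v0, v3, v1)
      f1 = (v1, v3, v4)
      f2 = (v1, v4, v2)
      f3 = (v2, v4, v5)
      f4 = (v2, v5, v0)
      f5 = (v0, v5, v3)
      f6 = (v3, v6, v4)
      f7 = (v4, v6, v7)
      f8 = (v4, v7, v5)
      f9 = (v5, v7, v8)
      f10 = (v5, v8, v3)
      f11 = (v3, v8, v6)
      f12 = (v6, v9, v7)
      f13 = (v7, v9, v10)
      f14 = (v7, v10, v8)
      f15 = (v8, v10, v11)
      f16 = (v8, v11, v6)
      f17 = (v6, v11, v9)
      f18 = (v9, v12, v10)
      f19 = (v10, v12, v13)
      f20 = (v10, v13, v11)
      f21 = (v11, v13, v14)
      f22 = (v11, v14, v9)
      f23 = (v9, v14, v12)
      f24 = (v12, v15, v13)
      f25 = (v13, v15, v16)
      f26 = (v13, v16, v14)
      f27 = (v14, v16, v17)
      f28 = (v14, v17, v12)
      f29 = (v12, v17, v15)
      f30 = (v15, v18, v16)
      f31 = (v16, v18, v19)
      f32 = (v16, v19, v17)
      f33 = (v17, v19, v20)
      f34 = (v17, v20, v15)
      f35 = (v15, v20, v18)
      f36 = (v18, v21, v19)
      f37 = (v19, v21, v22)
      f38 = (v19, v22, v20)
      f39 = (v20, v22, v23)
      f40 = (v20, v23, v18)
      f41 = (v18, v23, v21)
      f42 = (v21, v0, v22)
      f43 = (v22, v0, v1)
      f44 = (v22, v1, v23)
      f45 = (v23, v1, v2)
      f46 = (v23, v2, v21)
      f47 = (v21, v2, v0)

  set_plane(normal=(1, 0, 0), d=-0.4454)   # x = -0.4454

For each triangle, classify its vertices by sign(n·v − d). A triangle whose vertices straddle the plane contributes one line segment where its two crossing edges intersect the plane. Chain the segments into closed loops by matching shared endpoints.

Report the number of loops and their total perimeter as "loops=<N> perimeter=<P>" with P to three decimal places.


Straddling triangles (12 of 48):
  (v6,v9,v7) [+-+] → (-0.4454, 2.37551, 0)–(-0.4454, 1.70827, 0.385268)  len=0.7705
  (v7,v9,v10) [+--] → (-0.4454, 1.70827, 0.385268)–(-0.4454, 1.49051, 0.511)  len=0.2515
  (v7,v10,v8) [+-+] → (-0.4454, 1.49051, 0.511)–(-0.4454, 1.49051, -0.126671)  len=0.6377
  (v8,v10,v11) [+--] → (-0.4454, 1.49051, -0.126671)–(-0.4454, 1.49051, -0.511)  len=0.3843
  (v8,v11,v6) [+-+] → (-0.4454, 1.49051, -0.511)–(-0.4454, 2.0427, -0.192164)  len=0.6376
  (v6,v11,v9) [+--] → (-0.4454, 2.0427, -0.192164)–(-0.4454, 2.37551, 0)  len=0.3843
  (v15,v18,v16) [-+-] → (-0.4454, -2.37551, 0)–(-0.4454, -2.0427, 0.192164)  len=0.3843
  (v16,v18,v19) [-++] → (-0.4454, -2.0427, 0.192164)–(-0.4454, -1.49051, 0.511)  len=0.6376
  (v16,v19,v17) [-+-] → (-0.4454, -1.49051, 0.511)–(-0.4454, -1.49051, 0.126671)  len=0.3843
  (v17,v19,v20) [-++] → (-0.4454, -1.49051, 0.126671)–(-0.4454, -1.49051, -0.511)  len=0.6377
  (v17,v20,v15) [-+-] → (-0.4454, -1.49051, -0.511)–(-0.4454, -1.70827, -0.385268)  len=0.2515
  (v15,v20,v18) [-++] → (-0.4454, -1.70827, -0.385268)–(-0.4454, -2.37551, 0)  len=0.7705

Chained into 2 loop(s):
  loop 1: 6 segments, perimeter = 3.0659
  loop 2: 6 segments, perimeter = 3.0659
Total perimeter = 6.132

loops=2 perimeter=6.132


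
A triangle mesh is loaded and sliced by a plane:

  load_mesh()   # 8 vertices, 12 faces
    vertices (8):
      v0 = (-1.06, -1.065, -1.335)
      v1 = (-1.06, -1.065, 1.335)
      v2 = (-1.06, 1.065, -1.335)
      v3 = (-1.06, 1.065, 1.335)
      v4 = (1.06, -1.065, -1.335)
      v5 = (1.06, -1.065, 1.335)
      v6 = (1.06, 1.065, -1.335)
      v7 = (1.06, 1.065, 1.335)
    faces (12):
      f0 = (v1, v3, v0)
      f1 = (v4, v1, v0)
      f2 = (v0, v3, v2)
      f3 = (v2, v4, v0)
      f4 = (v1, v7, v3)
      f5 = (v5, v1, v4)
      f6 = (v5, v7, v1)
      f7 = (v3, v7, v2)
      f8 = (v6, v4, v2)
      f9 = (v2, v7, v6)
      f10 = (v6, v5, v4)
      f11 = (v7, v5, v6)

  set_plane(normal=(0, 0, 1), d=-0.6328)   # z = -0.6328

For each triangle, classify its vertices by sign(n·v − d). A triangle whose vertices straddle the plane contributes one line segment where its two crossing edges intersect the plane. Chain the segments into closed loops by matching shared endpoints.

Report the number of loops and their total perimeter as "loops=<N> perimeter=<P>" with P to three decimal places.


Straddling triangles (8 of 12):
  (v1,v3,v0) [++-] → (-1.06, -0.504818, -0.6328)–(-1.06, -1.065, -0.6328)  len=0.5602
  (v4,v1,v0) [-+-] → (0.502448, -1.065, -0.6328)–(-1.06, -1.065, -0.6328)  len=1.5624
  (v0,v3,v2) [-+-] → (-1.06, -0.504818, -0.6328)–(-1.06, 1.065, -0.6328)  len=1.5698
  (v5,v1,v4) [++-] → (0.502448, -1.065, -0.6328)–(1.06, -1.065, -0.6328)  len=0.5576
  (v3,v7,v2) [++-] → (-0.502448, 1.065, -0.6328)–(-1.06, 1.065, -0.6328)  len=0.5576
  (v2,v7,v6) [-+-] → (-0.502448, 1.065, -0.6328)–(1.06, 1.065, -0.6328)  len=1.5624
  (v6,v5,v4) [-+-] → (1.06, 0.504818, -0.6328)–(1.06, -1.065, -0.6328)  len=1.5698
  (v7,v5,v6) [++-] → (1.06, 0.504818, -0.6328)–(1.06, 1.065, -0.6328)  len=0.5602

Chained into 1 loop(s):
  loop 1: 8 segments, perimeter = 8.5000
Total perimeter = 8.500

loops=1 perimeter=8.500


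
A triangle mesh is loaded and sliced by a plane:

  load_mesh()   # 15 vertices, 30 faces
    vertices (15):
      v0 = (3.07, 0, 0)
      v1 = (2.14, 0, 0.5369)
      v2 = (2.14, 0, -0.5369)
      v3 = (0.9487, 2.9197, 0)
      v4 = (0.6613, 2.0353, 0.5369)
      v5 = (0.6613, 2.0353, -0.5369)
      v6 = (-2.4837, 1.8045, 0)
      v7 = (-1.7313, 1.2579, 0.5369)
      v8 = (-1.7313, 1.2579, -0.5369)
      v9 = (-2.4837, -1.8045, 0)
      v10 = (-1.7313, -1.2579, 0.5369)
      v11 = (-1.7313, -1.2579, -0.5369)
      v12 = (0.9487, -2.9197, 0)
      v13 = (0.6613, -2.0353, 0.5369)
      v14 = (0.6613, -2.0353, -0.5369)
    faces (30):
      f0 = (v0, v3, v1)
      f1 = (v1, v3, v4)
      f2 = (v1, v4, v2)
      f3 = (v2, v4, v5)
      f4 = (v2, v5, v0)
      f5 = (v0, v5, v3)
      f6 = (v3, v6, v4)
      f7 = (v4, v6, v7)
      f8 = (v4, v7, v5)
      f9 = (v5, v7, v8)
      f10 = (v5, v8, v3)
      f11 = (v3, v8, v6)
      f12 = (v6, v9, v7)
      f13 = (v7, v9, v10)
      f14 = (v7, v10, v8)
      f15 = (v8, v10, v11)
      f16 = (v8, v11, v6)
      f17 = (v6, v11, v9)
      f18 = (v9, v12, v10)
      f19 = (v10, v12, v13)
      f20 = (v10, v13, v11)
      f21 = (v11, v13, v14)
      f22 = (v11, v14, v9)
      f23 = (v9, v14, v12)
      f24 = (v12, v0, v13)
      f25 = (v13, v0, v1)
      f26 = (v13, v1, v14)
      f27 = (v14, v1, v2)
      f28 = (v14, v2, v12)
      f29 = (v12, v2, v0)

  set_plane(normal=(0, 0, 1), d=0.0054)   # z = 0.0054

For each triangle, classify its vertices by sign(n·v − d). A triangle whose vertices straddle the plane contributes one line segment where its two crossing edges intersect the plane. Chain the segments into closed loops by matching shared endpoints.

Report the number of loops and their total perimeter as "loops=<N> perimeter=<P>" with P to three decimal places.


Straddling triangles (20 of 30):
  (v0,v3,v1) [--+] → (0.960682, 2.89033, 0.0054)–(3.06065, 0, 0.0054)  len=3.5727
  (v1,v3,v4) [+-+] → (0.960682, 2.89033, 0.0054)–(0.945809, 2.9108, 0.0054)  len=0.0253
  (v1,v4,v2) [++-] → (1.39321, 1.02789, 0.0054)–(2.14, 0, 0.0054)  len=1.2705
  (v2,v4,v5) [-+-] → (1.39321, 1.02789, 0.0054)–(0.6613, 2.0353, 0.0054)  len=1.2452
  (v3,v6,v4) [--+] → (-2.45207, 1.80682, 0.0054)–(0.945809, 2.9108, 0.0054)  len=3.5727
  (v4,v6,v7) [+-+] → (-2.45207, 1.80682, 0.0054)–(-2.47613, 1.799, 0.0054)  len=0.0253
  (v4,v7,v5) [++-] → (-0.547032, 1.64269, 0.0054)–(0.6613, 2.0353, 0.0054)  len=1.2705
  (v5,v7,v8) [-+-] → (-0.547032, 1.64269, 0.0054)–(-1.7313, 1.2579, 0.0054)  len=1.2452
  (v6,v9,v7) [--+] → (-2.47613, -1.7737, 0.0054)–(-2.47613, 1.799, 0.0054)  len=3.5727
  (v7,v9,v10) [+-+] → (-2.47613, -1.7737, 0.0054)–(-2.47613, -1.799, 0.0054)  len=0.0253
  (v7,v10,v8) [++-] → (-1.7313, -0.0126516, 0.0054)–(-1.7313, 1.2579, 0.0054)  len=1.2706
  (v8,v10,v11) [-+-] → (-1.7313, -0.0126516, 0.0054)–(-1.7313, -1.2579, 0.0054)  len=1.2452
  (v9,v12,v10) [--+] → (0.921745, -2.90299, 0.0054)–(-2.47613, -1.799, 0.0054)  len=3.5727
  (v10,v12,v13) [+-+] → (0.921745, -2.90299, 0.0054)–(0.945809, -2.9108, 0.0054)  len=0.0253
  (v10,v13,v11) [++-] → (-0.522968, -1.65051, 0.0054)–(-1.7313, -1.2579, 0.0054)  len=1.2705
  (v11,v13,v14) [-+-] → (-0.522968, -1.65051, 0.0054)–(0.6613, -2.0353, 0.0054)  len=1.2452
  (v12,v0,v13) [--+] → (3.04577, -0.0204705, 0.0054)–(0.945809, -2.9108, 0.0054)  len=3.5727
  (v13,v0,v1) [+-+] → (3.04577, -0.0204705, 0.0054)–(3.06065, 0, 0.0054)  len=0.0253
  (v13,v1,v14) [++-] → (1.40809, -1.00741, 0.0054)–(0.6613, -2.0353, 0.0054)  len=1.2705
  (v14,v1,v2) [-+-] → (1.40809, -1.00741, 0.0054)–(2.14, 0, 0.0054)  len=1.2452

Chained into 2 loop(s):
  loop 1: 10 segments, perimeter = 17.9900
  loop 2: 10 segments, perimeter = 12.5788
Total perimeter = 30.569

loops=2 perimeter=30.569


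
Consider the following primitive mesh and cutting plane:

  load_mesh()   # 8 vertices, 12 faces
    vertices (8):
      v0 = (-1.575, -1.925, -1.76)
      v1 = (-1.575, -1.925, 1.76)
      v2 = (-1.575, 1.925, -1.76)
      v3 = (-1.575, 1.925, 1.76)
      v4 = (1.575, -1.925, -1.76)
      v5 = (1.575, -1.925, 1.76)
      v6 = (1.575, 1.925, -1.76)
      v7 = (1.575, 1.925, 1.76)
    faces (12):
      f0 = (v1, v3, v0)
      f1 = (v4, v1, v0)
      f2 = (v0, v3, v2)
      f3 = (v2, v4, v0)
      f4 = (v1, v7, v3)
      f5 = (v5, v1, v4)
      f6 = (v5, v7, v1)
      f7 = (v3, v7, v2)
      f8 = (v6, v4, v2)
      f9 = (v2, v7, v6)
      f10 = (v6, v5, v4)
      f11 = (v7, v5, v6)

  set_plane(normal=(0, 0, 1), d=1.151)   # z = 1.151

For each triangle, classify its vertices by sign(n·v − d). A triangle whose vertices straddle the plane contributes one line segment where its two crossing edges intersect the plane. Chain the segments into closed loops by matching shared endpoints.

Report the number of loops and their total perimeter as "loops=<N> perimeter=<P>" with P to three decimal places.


Straddling triangles (8 of 12):
  (v1,v3,v0) [++-] → (-1.575, 1.25891, 1.151)–(-1.575, -1.925, 1.151)  len=3.1839
  (v4,v1,v0) [-+-] → (-1.03001, -1.925, 1.151)–(-1.575, -1.925, 1.151)  len=0.5450
  (v0,v3,v2) [-+-] → (-1.575, 1.25891, 1.151)–(-1.575, 1.925, 1.151)  len=0.6661
  (v5,v1,v4) [++-] → (-1.03001, -1.925, 1.151)–(1.575, -1.925, 1.151)  len=2.6050
  (v3,v7,v2) [++-] → (1.03001, 1.925, 1.151)–(-1.575, 1.925, 1.151)  len=2.6050
  (v2,v7,v6) [-+-] → (1.03001, 1.925, 1.151)–(1.575, 1.925, 1.151)  len=0.5450
  (v6,v5,v4) [-+-] → (1.575, -1.25891, 1.151)–(1.575, -1.925, 1.151)  len=0.6661
  (v7,v5,v6) [++-] → (1.575, -1.25891, 1.151)–(1.575, 1.925, 1.151)  len=3.1839

Chained into 1 loop(s):
  loop 1: 8 segments, perimeter = 14.0000
Total perimeter = 14.000

loops=1 perimeter=14.000


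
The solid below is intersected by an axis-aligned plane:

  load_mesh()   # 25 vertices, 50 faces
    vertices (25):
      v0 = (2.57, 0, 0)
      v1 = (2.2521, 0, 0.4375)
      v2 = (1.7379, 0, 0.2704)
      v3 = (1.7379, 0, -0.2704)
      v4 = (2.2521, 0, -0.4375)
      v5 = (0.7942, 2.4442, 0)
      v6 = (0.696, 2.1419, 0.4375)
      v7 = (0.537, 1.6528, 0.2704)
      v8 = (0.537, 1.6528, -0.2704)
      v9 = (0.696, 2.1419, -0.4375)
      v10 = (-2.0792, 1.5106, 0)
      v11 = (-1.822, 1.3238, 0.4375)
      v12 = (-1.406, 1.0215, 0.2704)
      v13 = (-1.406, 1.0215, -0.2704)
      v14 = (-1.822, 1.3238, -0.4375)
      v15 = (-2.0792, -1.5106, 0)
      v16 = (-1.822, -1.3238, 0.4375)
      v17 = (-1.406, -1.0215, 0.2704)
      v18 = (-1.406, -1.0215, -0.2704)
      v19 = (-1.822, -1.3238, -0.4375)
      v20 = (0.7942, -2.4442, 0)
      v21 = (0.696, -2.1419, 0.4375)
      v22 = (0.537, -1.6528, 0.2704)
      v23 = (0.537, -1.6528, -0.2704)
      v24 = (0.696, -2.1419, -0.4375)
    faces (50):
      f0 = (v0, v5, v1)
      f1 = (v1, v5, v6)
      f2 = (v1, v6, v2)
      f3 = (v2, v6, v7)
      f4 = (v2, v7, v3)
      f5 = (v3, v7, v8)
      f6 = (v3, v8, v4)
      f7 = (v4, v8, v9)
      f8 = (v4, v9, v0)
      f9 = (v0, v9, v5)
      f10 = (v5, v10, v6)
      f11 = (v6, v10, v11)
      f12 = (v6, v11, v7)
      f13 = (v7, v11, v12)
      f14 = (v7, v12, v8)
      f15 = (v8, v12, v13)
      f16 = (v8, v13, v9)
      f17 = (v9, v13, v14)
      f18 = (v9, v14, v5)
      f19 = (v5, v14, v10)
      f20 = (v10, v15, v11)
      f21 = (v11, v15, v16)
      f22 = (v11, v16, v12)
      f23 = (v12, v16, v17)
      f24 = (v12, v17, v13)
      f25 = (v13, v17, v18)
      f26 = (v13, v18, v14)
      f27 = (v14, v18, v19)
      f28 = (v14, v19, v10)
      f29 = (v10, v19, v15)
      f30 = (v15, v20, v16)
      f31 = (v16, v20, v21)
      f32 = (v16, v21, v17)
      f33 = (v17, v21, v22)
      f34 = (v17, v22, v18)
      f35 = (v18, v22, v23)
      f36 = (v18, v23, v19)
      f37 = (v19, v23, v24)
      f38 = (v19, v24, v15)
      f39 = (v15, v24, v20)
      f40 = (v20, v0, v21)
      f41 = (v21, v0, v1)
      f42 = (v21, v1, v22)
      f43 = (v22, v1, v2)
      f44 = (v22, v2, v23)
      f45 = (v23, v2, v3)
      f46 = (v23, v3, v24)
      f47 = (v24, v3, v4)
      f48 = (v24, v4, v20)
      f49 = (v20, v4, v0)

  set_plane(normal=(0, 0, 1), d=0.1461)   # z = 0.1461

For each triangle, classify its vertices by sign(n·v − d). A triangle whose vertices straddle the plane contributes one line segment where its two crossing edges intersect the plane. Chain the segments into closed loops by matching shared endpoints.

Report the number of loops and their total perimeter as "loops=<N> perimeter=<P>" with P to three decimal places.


loops=2 perimeter=24.697

Straddling triangles (20 of 50):
  (v0,v5,v1) [--+] → (1.28106, 1.62798, 0.1461)–(2.46384, 0, 0.1461)  len=2.0123
  (v1,v5,v6) [+-+] → (1.28106, 1.62798, 0.1461)–(0.761407, 2.34325, 0.1461)  len=0.8841
  (v2,v7,v3) [++-] → (0.81302, 1.27291, 0.1461)–(1.7379, 0, 0.1461)  len=1.5734
  (v3,v7,v8) [-+-] → (0.81302, 1.27291, 0.1461)–(0.537, 1.6528, 0.1461)  len=0.4696
  (v5,v10,v6) [--+] → (-1.15244, 1.72142, 0.1461)–(0.761407, 2.34325, 0.1461)  len=2.0123
  (v6,v10,v11) [+-+] → (-1.15244, 1.72142, 0.1461)–(-1.99331, 1.44822, 0.1461)  len=0.8841
  (v7,v12,v8) [++-] → (-0.959412, 1.1666, 0.1461)–(0.537, 1.6528, 0.1461)  len=1.5734
  (v8,v12,v13) [-+-] → (-0.959412, 1.1666, 0.1461)–(-1.406, 1.0215, 0.1461)  len=0.4696
  (v10,v15,v11) [--+] → (-1.99331, -0.564072, 0.1461)–(-1.99331, 1.44822, 0.1461)  len=2.0123
  (v11,v15,v16) [+-+] → (-1.99331, -0.564072, 0.1461)–(-1.99331, -1.44822, 0.1461)  len=0.8841
  (v12,v17,v13) [++-] → (-1.406, -0.551927, 0.1461)–(-1.406, 1.0215, 0.1461)  len=1.5734
  (v13,v17,v18) [-+-] → (-1.406, -0.551927, 0.1461)–(-1.406, -1.0215, 0.1461)  len=0.4696
  (v15,v20,v16) [--+] → (-0.0794613, -2.07005, 0.1461)–(-1.99331, -1.44822, 0.1461)  len=2.0123
  (v16,v20,v21) [+-+] → (-0.0794613, -2.07005, 0.1461)–(0.761407, -2.34325, 0.1461)  len=0.8841
  (v17,v22,v18) [++-] → (0.0904118, -1.5077, 0.1461)–(-1.406, -1.0215, 0.1461)  len=1.5734
  (v18,v22,v23) [-+-] → (0.0904118, -1.5077, 0.1461)–(0.537, -1.6528, 0.1461)  len=0.4696
  (v20,v0,v21) [--+] → (1.94419, -0.715272, 0.1461)–(0.761407, -2.34325, 0.1461)  len=2.0123
  (v21,v0,v1) [+-+] → (1.94419, -0.715272, 0.1461)–(2.46384, 0, 0.1461)  len=0.8841
  (v22,v2,v23) [++-] → (1.46188, -0.379887, 0.1461)–(0.537, -1.6528, 0.1461)  len=1.5734
  (v23,v2,v3) [-+-] → (1.46188, -0.379887, 0.1461)–(1.7379, 0, 0.1461)  len=0.4696

Chained into 2 loop(s):
  loop 1: 10 segments, perimeter = 14.4822
  loop 2: 10 segments, perimeter = 10.2150
Total perimeter = 24.697
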